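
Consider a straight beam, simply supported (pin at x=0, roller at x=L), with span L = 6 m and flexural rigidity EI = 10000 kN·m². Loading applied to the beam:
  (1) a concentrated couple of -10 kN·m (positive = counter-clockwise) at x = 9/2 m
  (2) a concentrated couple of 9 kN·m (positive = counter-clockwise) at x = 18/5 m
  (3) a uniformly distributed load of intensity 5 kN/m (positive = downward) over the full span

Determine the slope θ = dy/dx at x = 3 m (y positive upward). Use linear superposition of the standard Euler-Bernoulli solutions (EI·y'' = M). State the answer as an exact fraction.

Load 1 — applied couple M₀=-10 kN·m at a=9/2 m (b=L-a=3/2):
  θ_1 = (M₀x²/(2L)+C₁)/EI  [x≤a] with C₁=M₀(3b²-L²)/(6L)=65/8 = ((-10)·3²/(2·6)+(65/8))/10000 = 1/16000 rad
Load 2 — applied couple M₀=9 kN·m at a=18/5 m (b=L-a=12/5):
  θ_2 = (M₀x²/(2L)+C₁)/EI  [x≤a] with C₁=M₀(3b²-L²)/(6L)=-117/25 = (9·3²/(2·6)+(-117/25))/10000 = 207/1000000 rad
Load 3 — uniform load w=5 kN/m over full span:
  θ_3 = -w(L³-6Lx²+4x³)/(24EI) = -5·(6³-6·6·3²+4·3³)/(24·10000) = 0 rad
Superposition: θ = Σ θ_i = 539/2000000 rad ≈ 0.000269 rad

θ(3) = 539/2000000 rad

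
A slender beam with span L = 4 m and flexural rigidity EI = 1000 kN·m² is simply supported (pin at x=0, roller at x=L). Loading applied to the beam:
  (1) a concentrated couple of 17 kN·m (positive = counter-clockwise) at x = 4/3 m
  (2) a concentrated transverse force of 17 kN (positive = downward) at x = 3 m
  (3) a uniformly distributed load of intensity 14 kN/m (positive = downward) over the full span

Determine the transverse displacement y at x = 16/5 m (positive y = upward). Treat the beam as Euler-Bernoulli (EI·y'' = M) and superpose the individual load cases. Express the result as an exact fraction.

y(16/5) = -369523/11250000 m

Load 1 — applied couple M₀=17 kN·m at a=4/3 m (b=L-a=8/3):
  y_1 = (M₀x³/(6L)-M₀(x-a)²/2+C₁x)/EI  [x>a] with C₁=M₀(3b²-L²)/(6L)=34/9 = (17·(16/5)³/(6·4)-17·((16/5)-(4/3))²/2+(34/9)·(16/5))/1000 = 799/140625 m
Load 2 — point force P=17 kN at a=3 m (b=L-a=1):
  y_2 = -Pa(L-x)(2Lx-a²-x²)/(6LEI)  [x>a] = -17·3·(4-(16/5))·(2·4·(16/5)-3²-(16/5)²)/(6·4·1000) = -2703/250000 m
Load 3 — uniform load w=14 kN/m over full span:
  y_3 = -wx(L³-2Lx²+x³)/(24EI) = -14·(16/5)·(4³-2·4·(16/5)²+(16/5)³)/(24·1000) = -6496/234375 m
Superposition: y = Σ y_i = -369523/11250000 m ≈ -0.032846 m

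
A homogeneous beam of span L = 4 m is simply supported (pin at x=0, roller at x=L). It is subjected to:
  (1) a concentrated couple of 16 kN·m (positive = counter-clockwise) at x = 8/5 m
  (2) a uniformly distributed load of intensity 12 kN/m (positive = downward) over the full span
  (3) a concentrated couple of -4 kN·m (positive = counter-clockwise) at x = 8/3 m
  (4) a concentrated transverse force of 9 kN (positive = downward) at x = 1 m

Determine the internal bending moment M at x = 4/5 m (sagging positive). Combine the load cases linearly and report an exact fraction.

M(4/5) = 579/25 kN·m

Load 1 — applied couple M₀=16 kN·m at a=8/5 m (b=L-a=12/5):
  M_1 = M₀x/L  [x≤a] = 16·(4/5)/4 = 16/5 kN·m
Load 2 — uniform load w=12 kN/m over full span:
  M_2 = wx(L-x)/2 = 12·(4/5)·(4-(4/5))/2 = 384/25 kN·m
Load 3 — applied couple M₀=-4 kN·m at a=8/3 m (b=L-a=4/3):
  M_3 = M₀x/L  [x≤a] = (-4)·(4/5)/4 = -4/5 kN·m
Load 4 — point force P=9 kN at a=1 m (b=L-a=3):
  M_4 = Pbx/L  [x≤a] = 9·3·(4/5)/4 = 27/5 kN·m
Superposition: M = Σ M_i = 579/25 kN·m ≈ 23.160000 kN·m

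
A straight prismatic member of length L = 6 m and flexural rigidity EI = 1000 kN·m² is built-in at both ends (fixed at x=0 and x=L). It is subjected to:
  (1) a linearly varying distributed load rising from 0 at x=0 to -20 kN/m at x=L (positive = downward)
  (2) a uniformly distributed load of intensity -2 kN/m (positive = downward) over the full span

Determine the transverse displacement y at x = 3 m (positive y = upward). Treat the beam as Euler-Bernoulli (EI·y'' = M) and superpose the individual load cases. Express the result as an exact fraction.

y(3) = 81/2000 m

Load 1 — triangular load w₀=-20 kN/m (0→w₀ over full span):
  y_1 = -w₀x²(L-x)²(x+2L)/(120LEI) = -(-20)·3²·(6-3)²·(3+2·6)/(120·6·1000) = 27/800 m
Load 2 — uniform load w=-2 kN/m over full span:
  y_2 = -wx²(L-x)²/(24EI) = -(-2)·3²·(6-3)²/(24·1000) = 27/4000 m
Superposition: y = Σ y_i = 81/2000 m ≈ 0.040500 m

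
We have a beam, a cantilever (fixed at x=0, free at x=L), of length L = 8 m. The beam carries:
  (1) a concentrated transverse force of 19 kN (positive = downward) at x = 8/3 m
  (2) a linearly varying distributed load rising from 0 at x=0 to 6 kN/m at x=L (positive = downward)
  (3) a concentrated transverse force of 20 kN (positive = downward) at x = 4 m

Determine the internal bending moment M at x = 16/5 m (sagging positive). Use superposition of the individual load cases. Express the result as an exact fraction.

M(16/5) = -8912/125 kN·m

Load 1 — point force P=19 kN at a=8/3 m (b=L-a=16/3):
  M_1 = 0  [x>a] = 0 kN·m
Load 2 — triangular load w₀=6 kN/m (0→w₀ over full span):
  M_2 = w₀Lx/2 - w₀L²/3 - w₀x³/(6L) = 6·8·(16/5)/2 - 6·8²/3 - 6·(16/5)³/(6·8) = -6912/125 kN·m
Load 3 — point force P=20 kN at a=4 m (b=L-a=4):
  M_3 = -P(a-x)  [x≤a] = -20·(4-(16/5)) = -16 kN·m
Superposition: M = Σ M_i = -8912/125 kN·m ≈ -71.296000 kN·m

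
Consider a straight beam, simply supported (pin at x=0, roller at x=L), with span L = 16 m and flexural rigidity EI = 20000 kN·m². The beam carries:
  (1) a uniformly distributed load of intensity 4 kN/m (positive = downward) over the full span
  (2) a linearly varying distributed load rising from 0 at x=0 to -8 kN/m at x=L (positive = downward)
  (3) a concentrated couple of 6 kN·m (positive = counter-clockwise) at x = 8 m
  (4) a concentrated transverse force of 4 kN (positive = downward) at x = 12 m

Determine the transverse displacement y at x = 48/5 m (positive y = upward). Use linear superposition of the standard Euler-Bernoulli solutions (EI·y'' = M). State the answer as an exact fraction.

Load 1 — uniform load w=4 kN/m over full span:
  y_1 = -wx(L³-2Lx²+x³)/(24EI) = -4·(48/5)·(16³-2·16·(48/5)²+(48/5)³)/(24·20000) = -63488/390625 m
Load 2 — triangular load w₀=-8 kN/m (0→w₀ over full span):
  y_2 = -w₀x(7L⁴-10L²x²+3x⁴)/(360LEI) = -(-8)·(48/5)·(7·16⁴-10·16²·(48/5)²+3·(48/5)⁴)/(360·16·20000) = 4849664/29296875 m
Load 3 — applied couple M₀=6 kN·m at a=8 m (b=L-a=8):
  y_3 = (M₀x³/(6L)-M₀(x-a)²/2+C₁x)/EI  [x>a] with C₁=M₀(3b²-L²)/(6L)=-4 = (6·(48/5)³/(6·16)-6·((48/5)-8)²/2+(-4)·(48/5))/20000 = 36/78125 m
Load 4 — point force P=4 kN at a=12 m (b=L-a=4):
  y_4 = -Pbx(L²-b²-x²)/(6LEI)  [x≤a] = -4·4·(48/5)·(16²-4²-(48/5)²)/(6·16·20000) = -924/78125 m
Superposition: y = Σ y_i = -244936/29296875 m ≈ -0.008360 m

y(48/5) = -244936/29296875 m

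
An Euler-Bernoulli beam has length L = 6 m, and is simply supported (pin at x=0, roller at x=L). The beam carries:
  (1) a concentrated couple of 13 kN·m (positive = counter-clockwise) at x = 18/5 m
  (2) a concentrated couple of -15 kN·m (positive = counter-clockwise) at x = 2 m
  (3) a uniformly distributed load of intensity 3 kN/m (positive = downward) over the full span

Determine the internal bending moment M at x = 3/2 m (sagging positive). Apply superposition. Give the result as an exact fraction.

M(3/2) = 77/8 kN·m

Load 1 — applied couple M₀=13 kN·m at a=18/5 m (b=L-a=12/5):
  M_1 = M₀x/L  [x≤a] = 13·(3/2)/6 = 13/4 kN·m
Load 2 — applied couple M₀=-15 kN·m at a=2 m (b=L-a=4):
  M_2 = M₀x/L  [x≤a] = (-15)·(3/2)/6 = -15/4 kN·m
Load 3 — uniform load w=3 kN/m over full span:
  M_3 = wx(L-x)/2 = 3·(3/2)·(6-(3/2))/2 = 81/8 kN·m
Superposition: M = Σ M_i = 77/8 kN·m ≈ 9.625000 kN·m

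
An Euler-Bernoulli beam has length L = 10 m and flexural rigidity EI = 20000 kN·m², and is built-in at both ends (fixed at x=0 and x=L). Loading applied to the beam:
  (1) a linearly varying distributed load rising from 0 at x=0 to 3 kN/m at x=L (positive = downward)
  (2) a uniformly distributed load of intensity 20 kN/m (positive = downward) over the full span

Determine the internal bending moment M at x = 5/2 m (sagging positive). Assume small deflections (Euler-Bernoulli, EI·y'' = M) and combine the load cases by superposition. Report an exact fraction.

Load 1 — triangular load w₀=3 kN/m (0→w₀ over full span):
  M_1 = 3w₀Lx/20 - w₀L²/30 - w₀x³/(6L) = 3·3·10·(5/2)/20 - 3·10²/30 - 3·(5/2)³/(6·10) = 15/32 kN·m
Load 2 — uniform load w=20 kN/m over full span:
  M_2 = wLx/2 - wL²/12 - wx²/2 = 20·10·(5/2)/2 - 20·10²/12 - 20·(5/2)²/2 = 125/6 kN·m
Superposition: M = Σ M_i = 2045/96 kN·m ≈ 21.302083 kN·m

M(5/2) = 2045/96 kN·m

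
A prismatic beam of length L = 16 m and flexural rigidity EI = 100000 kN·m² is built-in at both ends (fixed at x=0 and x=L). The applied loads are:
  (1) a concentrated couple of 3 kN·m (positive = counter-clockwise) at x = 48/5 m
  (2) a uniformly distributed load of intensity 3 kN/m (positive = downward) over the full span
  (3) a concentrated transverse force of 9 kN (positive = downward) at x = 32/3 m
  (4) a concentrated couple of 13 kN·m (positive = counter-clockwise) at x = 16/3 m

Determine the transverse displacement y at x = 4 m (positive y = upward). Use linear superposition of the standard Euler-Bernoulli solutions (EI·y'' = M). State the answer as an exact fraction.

y(4) = -961/281250 m

Load 1 — applied couple M₀=3 kN·m at a=48/5 m (b=L-a=32/5):
  y_1 = (R_Ax³/6 - M_Ax²/2)/EI  [x≤a] with R_A=27/100, M_A=24/25 = ((27/100)·4³/6 - (24/25)·4²/2)/100000 = -3/62500 m
Load 2 — uniform load w=3 kN/m over full span:
  y_2 = -wx²(L-x)²/(24EI) = -3·4²·(16-4)²/(24·100000) = -9/3125 m
Load 3 — point force P=9 kN at a=32/3 m (b=L-a=16/3):
  y_3 = -Pb²x²(3aL-(3a+b)x)/(6L³EI)  [x≤a] = -9·(16/3)²·4²·(3·(32/3)·16-(3·(32/3)+(16/3))·4)/(6·16³·100000) = -17/28125 m
Load 4 — applied couple M₀=13 kN·m at a=16/3 m (b=L-a=32/3):
  y_4 = (R_Ax³/6 - M_Ax²/2)/EI  [x≤a] with R_A=13/12, M_A=0 = ((13/12)·4³/6 - 0·4²/2)/100000 = 13/112500 m
Superposition: y = Σ y_i = -961/281250 m ≈ -0.003417 m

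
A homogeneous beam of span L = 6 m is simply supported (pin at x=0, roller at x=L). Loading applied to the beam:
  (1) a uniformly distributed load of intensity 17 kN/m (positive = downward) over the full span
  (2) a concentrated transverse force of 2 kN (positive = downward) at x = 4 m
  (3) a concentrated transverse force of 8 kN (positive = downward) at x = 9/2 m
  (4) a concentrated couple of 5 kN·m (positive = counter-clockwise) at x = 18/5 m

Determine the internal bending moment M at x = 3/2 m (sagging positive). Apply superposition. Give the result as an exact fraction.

M(3/2) = 501/8 kN·m

Load 1 — uniform load w=17 kN/m over full span:
  M_1 = wx(L-x)/2 = 17·(3/2)·(6-(3/2))/2 = 459/8 kN·m
Load 2 — point force P=2 kN at a=4 m (b=L-a=2):
  M_2 = Pbx/L  [x≤a] = 2·2·(3/2)/6 = 1 kN·m
Load 3 — point force P=8 kN at a=9/2 m (b=L-a=3/2):
  M_3 = Pbx/L  [x≤a] = 8·(3/2)·(3/2)/6 = 3 kN·m
Load 4 — applied couple M₀=5 kN·m at a=18/5 m (b=L-a=12/5):
  M_4 = M₀x/L  [x≤a] = 5·(3/2)/6 = 5/4 kN·m
Superposition: M = Σ M_i = 501/8 kN·m ≈ 62.625000 kN·m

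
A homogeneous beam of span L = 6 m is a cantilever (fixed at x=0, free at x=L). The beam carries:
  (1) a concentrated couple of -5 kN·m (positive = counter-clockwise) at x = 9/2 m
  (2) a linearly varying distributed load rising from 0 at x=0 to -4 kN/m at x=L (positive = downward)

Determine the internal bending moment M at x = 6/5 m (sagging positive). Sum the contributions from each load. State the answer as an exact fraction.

Load 1 — applied couple M₀=-5 kN·m at a=9/2 m (b=L-a=3/2):
  M_1 = M₀  [x≤a] = (-5) = -5 kN·m
Load 2 — triangular load w₀=-4 kN/m (0→w₀ over full span):
  M_2 = w₀Lx/2 - w₀L²/3 - w₀x³/(6L) = (-4)·6·(6/5)/2 - (-4)·6²/3 - (-4)·(6/5)³/(6·6) = 4224/125 kN·m
Superposition: M = Σ M_i = 3599/125 kN·m ≈ 28.792000 kN·m

M(6/5) = 3599/125 kN·m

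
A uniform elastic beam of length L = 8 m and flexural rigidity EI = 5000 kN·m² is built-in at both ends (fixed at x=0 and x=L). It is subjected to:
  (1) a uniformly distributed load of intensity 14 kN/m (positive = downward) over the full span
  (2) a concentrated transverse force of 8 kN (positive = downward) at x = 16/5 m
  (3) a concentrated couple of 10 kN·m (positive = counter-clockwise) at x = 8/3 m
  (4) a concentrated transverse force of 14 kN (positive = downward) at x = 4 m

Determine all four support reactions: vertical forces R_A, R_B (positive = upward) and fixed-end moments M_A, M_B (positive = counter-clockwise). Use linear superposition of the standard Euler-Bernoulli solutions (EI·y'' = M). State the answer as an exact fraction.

Load 1 — uniform load w=14 kN/m over full span:
  R_A = wL/2 = 14·8/2 = 56 kN
  M_A = wL²/12 = 14·8²/12 = 224/3 kN·m
  R_B = wL/2 = 14·8/2 = 56 kN
  M_B = -wL²/12 = -14·8²/12 = -224/3 kN·m
Load 2 — point force P=8 kN at a=16/5 m (b=L-a=24/5):
  R_A = Pb²(3a+b)/L³ = 8·(24/5)²·(3·(16/5)+(24/5))/8³ = 648/125 kN
  M_A = Pab²/L² = 8·(16/5)·(24/5)²/8² = 1152/125 kN·m
  R_B = Pa²(a+3b)/L³ = 8·(16/5)²·((16/5)+3·(24/5))/8³ = 352/125 kN
  M_B = -Pa²b/L² = -8·(16/5)²·(24/5)/8² = -768/125 kN·m
Load 3 — applied couple M₀=10 kN·m at a=8/3 m (b=L-a=16/3):
  R_A = 6M₀ab/L³ = 6·10·(8/3)·(16/3)/8³ = 5/3 kN
  M_A = M₀b(2a-b)/L² = 10·(16/3)·(2·(8/3)-(16/3))/8² = 0 kN·m
  R_B = -6M₀ab/L³ = -6·10·(8/3)·(16/3)/8³ = -5/3 kN
  M_B = M₀a(2b-a)/L² = 10·(8/3)·(2·(16/3)-(8/3))/8² = 10/3 kN·m
Load 4 — point force P=14 kN at a=4 m (b=L-a=4):
  R_A = Pb²(3a+b)/L³ = 14·4²·(3·4+4)/8³ = 7 kN
  M_A = Pab²/L² = 14·4·4²/8² = 14 kN·m
  R_B = Pa²(a+3b)/L³ = 14·4²·(4+3·4)/8³ = 7 kN
  M_B = -Pa²b/L² = -14·4²·4/8² = -14 kN·m
Superposition: R_A = 26194/375 kN, M_A = 36706/375 kN·m, R_B = 24056/375 kN, M_B = -34304/375 kN·m

R_A = 26194/375 kN, M_A = 36706/375 kN·m, R_B = 24056/375 kN, M_B = -34304/375 kN·m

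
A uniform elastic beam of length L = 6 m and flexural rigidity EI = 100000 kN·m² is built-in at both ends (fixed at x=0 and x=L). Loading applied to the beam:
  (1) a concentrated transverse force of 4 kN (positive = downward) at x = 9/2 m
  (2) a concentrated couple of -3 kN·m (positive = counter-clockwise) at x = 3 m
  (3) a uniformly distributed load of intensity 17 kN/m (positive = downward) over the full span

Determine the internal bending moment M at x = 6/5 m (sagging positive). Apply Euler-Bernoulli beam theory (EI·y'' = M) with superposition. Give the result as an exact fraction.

Load 1 — point force P=4 kN at a=9/2 m (b=L-a=3/2):
  M_1 = Pb²(3a+b)x/L³ - Pab²/L²  [x≤a] = 4·(3/2)²·(3·(9/2)+(3/2))·(6/5)/6³ - 4·(9/2)·(3/2)²/6² = -3/8 kN·m
Load 2 — applied couple M₀=-3 kN·m at a=3 m (b=L-a=3):
  M_2 = R_Ax - M_A  [x≤a] with R_A=-3/4, M_A=-3/4 = (-3/4)·(6/5) - (-3/4) = -3/20 kN·m
Load 3 — uniform load w=17 kN/m over full span:
  M_3 = wLx/2 - wL²/12 - wx²/2 = 17·6·(6/5)/2 - 17·6²/12 - 17·(6/5)²/2 = -51/25 kN·m
Superposition: M = Σ M_i = -513/200 kN·m ≈ -2.565000 kN·m

M(6/5) = -513/200 kN·m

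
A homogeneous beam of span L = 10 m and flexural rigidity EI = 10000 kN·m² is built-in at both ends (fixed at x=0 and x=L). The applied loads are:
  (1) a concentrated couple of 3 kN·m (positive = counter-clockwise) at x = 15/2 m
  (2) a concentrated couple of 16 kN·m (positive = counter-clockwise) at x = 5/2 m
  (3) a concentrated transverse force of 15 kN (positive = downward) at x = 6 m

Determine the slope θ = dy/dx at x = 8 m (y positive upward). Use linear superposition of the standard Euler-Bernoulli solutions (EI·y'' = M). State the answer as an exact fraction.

Load 1 — applied couple M₀=3 kN·m at a=15/2 m (b=L-a=5/2):
  θ_1 = (R_Ax²/2 - M_Ax - M₀(x-a))/EI  [x>a] with R_A=27/80, M_A=15/16 = ((27/80)·8²/2 - (15/16)·8 - 3·(8-(15/2)))/10000 = 9/50000 rad
Load 2 — applied couple M₀=16 kN·m at a=5/2 m (b=L-a=15/2):
  θ_2 = (R_Ax²/2 - M_Ax - M₀(x-a))/EI  [x>a] with R_A=9/5, M_A=-3 = ((9/5)·8²/2 - (-3)·8 - 16·(8-(5/2)))/10000 = -2/3125 rad
Load 3 — point force P=15 kN at a=6 m (b=L-a=4):
  θ_3 = Pa²(L-x)(2bL-(3b+a)(L-x))/(2L³EI)  [x>a] = 15·6²·(10-8)·(2·4·10-(3·4+6)·(10-8))/(2·10³·10000) = 297/125000 rad
Superposition: θ = Σ θ_i = 479/250000 rad ≈ 0.001916 rad

θ(8) = 479/250000 rad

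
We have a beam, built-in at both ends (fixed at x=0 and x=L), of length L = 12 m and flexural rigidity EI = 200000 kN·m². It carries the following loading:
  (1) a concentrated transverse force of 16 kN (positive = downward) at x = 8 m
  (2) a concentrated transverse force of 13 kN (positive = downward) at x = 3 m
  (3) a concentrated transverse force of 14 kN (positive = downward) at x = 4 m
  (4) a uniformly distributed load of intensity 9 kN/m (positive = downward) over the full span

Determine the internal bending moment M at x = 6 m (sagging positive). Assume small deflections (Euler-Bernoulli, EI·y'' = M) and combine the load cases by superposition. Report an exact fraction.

M(6) = 631/8 kN·m

Load 1 — point force P=16 kN at a=8 m (b=L-a=4):
  M_1 = Pb²(3a+b)x/L³ - Pab²/L²  [x≤a] = 16·4²·(3·8+4)·6/12³ - 16·8·4²/12² = 32/3 kN·m
Load 2 — point force P=13 kN at a=3 m (b=L-a=9):
  M_2 = Pa²(a+3b)(L-x)/L³ - Pa²b/L²  [x>a] = 13·3²·(3+3·9)·(12-6)/12³ - 13·3²·9/12² = 39/8 kN·m
Load 3 — point force P=14 kN at a=4 m (b=L-a=8):
  M_3 = Pa²(a+3b)(L-x)/L³ - Pa²b/L²  [x>a] = 14·4²·(4+3·8)·(12-6)/12³ - 14·4²·8/12² = 28/3 kN·m
Load 4 — uniform load w=9 kN/m over full span:
  M_4 = wLx/2 - wL²/12 - wx²/2 = 9·12·6/2 - 9·12²/12 - 9·6²/2 = 54 kN·m
Superposition: M = Σ M_i = 631/8 kN·m ≈ 78.875000 kN·m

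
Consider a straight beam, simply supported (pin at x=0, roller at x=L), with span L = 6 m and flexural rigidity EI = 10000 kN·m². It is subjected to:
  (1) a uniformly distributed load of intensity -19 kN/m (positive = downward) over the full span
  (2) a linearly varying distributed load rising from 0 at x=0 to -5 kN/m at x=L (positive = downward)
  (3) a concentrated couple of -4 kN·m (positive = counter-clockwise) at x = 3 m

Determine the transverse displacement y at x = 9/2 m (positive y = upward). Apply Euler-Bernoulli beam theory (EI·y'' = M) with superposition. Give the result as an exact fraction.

Load 1 — uniform load w=-19 kN/m over full span:
  y_1 = -wx(L³-2Lx²+x³)/(24EI) = -(-19)·(9/2)·(6³-2·6·(9/2)²+(9/2)³)/(24·10000) = 29241/1280000 m
Load 2 — triangular load w₀=-5 kN/m (0→w₀ over full span):
  y_2 = -w₀x(7L⁴-10L²x²+3x⁴)/(360LEI) = -(-5)·(9/2)·(7·6⁴-10·6²·(9/2)²+3·(9/2)⁴)/(360·6·10000) = 3213/1024000 m
Load 3 — applied couple M₀=-4 kN·m at a=3 m (b=L-a=3):
  y_3 = (M₀x³/(6L)-M₀(x-a)²/2+C₁x)/EI  [x>a] with C₁=M₀(3b²-L²)/(6L)=1 = ((-4)·(9/2)³/(6·6)-(-4)·((9/2)-3)²/2+1·(9/2))/10000 = -9/80000 m
Superposition: y = Σ y_i = 132453/5120000 m ≈ 0.025870 m

y(9/2) = 132453/5120000 m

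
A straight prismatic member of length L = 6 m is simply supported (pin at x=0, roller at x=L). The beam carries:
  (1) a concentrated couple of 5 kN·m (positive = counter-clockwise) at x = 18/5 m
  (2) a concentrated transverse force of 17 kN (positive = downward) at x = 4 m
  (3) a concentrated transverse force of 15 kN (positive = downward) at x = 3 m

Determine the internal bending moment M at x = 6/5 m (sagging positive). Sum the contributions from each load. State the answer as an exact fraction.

M(6/5) = 84/5 kN·m

Load 1 — applied couple M₀=5 kN·m at a=18/5 m (b=L-a=12/5):
  M_1 = M₀x/L  [x≤a] = 5·(6/5)/6 = 1 kN·m
Load 2 — point force P=17 kN at a=4 m (b=L-a=2):
  M_2 = Pbx/L  [x≤a] = 17·2·(6/5)/6 = 34/5 kN·m
Load 3 — point force P=15 kN at a=3 m (b=L-a=3):
  M_3 = Pbx/L  [x≤a] = 15·3·(6/5)/6 = 9 kN·m
Superposition: M = Σ M_i = 84/5 kN·m ≈ 16.800000 kN·m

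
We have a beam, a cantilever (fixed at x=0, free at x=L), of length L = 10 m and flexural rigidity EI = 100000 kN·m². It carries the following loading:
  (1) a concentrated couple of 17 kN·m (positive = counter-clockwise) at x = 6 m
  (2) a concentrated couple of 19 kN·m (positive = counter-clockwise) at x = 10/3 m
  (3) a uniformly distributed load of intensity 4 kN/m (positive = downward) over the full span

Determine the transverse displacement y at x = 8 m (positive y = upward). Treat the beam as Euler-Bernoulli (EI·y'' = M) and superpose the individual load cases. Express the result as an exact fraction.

Load 1 — applied couple M₀=17 kN·m at a=6 m (b=L-a=4):
  y_1 = M₀a(2x-a)/(2EI)  [x>a] = 17·6·(2·8-6)/(2·100000) = 51/10000 m
Load 2 — applied couple M₀=19 kN·m at a=10/3 m (b=L-a=20/3):
  y_2 = M₀a(2x-a)/(2EI)  [x>a] = 19·(10/3)·(2·8-(10/3))/(2·100000) = 361/90000 m
Load 3 — uniform load w=4 kN/m over full span:
  y_3 = -wx²(x²-4Lx+6L²)/(24EI) = -4·8²·(8²-4·10·8+6·10²)/(24·100000) = -344/9375 m
Superposition: y = Σ y_i = -3103/112500 m ≈ -0.027582 m

y(8) = -3103/112500 m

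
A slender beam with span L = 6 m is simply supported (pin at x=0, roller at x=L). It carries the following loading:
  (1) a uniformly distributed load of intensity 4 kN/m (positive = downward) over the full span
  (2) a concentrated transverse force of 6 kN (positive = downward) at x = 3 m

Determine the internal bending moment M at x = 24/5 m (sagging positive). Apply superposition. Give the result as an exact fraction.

Load 1 — uniform load w=4 kN/m over full span:
  M_1 = wx(L-x)/2 = 4·(24/5)·(6-(24/5))/2 = 288/25 kN·m
Load 2 — point force P=6 kN at a=3 m (b=L-a=3):
  M_2 = Pa(L-x)/L  [x>a] = 6·3·(6-(24/5))/6 = 18/5 kN·m
Superposition: M = Σ M_i = 378/25 kN·m ≈ 15.120000 kN·m

M(24/5) = 378/25 kN·m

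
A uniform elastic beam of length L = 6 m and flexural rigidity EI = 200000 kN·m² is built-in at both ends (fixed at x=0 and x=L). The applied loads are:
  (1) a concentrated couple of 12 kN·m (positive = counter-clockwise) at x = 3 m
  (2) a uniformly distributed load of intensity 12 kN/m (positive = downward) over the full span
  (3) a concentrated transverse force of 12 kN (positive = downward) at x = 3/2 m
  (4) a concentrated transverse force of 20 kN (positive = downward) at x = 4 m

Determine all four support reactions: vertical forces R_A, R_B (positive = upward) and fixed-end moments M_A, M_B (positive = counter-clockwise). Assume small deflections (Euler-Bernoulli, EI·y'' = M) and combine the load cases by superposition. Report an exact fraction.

Load 1 — applied couple M₀=12 kN·m at a=3 m (b=L-a=3):
  R_A = 6M₀ab/L³ = 6·12·3·3/6³ = 3 kN
  M_A = M₀b(2a-b)/L² = 12·3·(2·3-3)/6² = 3 kN·m
  R_B = -6M₀ab/L³ = -6·12·3·3/6³ = -3 kN
  M_B = M₀a(2b-a)/L² = 12·3·(2·3-3)/6² = 3 kN·m
Load 2 — uniform load w=12 kN/m over full span:
  R_A = wL/2 = 12·6/2 = 36 kN
  M_A = wL²/12 = 12·6²/12 = 36 kN·m
  R_B = wL/2 = 12·6/2 = 36 kN
  M_B = -wL²/12 = -12·6²/12 = -36 kN·m
Load 3 — point force P=12 kN at a=3/2 m (b=L-a=9/2):
  R_A = Pb²(3a+b)/L³ = 12·(9/2)²·(3·(3/2)+(9/2))/6³ = 81/8 kN
  M_A = Pab²/L² = 12·(3/2)·(9/2)²/6² = 81/8 kN·m
  R_B = Pa²(a+3b)/L³ = 12·(3/2)²·((3/2)+3·(9/2))/6³ = 15/8 kN
  M_B = -Pa²b/L² = -12·(3/2)²·(9/2)/6² = -27/8 kN·m
Load 4 — point force P=20 kN at a=4 m (b=L-a=2):
  R_A = Pb²(3a+b)/L³ = 20·2²·(3·4+2)/6³ = 140/27 kN
  M_A = Pab²/L² = 20·4·2²/6² = 80/9 kN·m
  R_B = Pa²(a+3b)/L³ = 20·4²·(4+3·2)/6³ = 400/27 kN
  M_B = -Pa²b/L² = -20·4²·2/6² = -160/9 kN·m
Superposition: R_A = 11731/216 kN, M_A = 4177/72 kN·m, R_B = 10733/216 kN, M_B = -3899/72 kN·m

R_A = 11731/216 kN, M_A = 4177/72 kN·m, R_B = 10733/216 kN, M_B = -3899/72 kN·m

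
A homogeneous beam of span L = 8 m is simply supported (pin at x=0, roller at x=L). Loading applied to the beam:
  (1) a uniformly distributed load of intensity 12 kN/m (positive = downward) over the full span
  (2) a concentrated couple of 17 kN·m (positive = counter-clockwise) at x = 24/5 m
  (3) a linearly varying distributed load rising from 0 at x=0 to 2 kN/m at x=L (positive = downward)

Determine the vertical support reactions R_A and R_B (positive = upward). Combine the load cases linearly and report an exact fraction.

Load 1 — uniform load w=12 kN/m over full span:
  R_A = wL/2 = 12·8/2 = 48 kN
  R_B = wL/2 = 12·8/2 = 48 kN
Load 2 — applied couple M₀=17 kN·m at a=24/5 m (b=L-a=16/5):
  R_A = M₀/L = 17/8 kN
  R_B = -M₀/L = -17/8 kN
Load 3 — triangular load w₀=2 kN/m (0→w₀ over full span):
  R_A = w₀L/6 = 2·8/6 = 8/3 kN
  R_B = w₀L/3 = 2·8/3 = 16/3 kN
Superposition: R_A = 1267/24 kN, R_B = 1229/24 kN

R_A = 1267/24 kN, R_B = 1229/24 kN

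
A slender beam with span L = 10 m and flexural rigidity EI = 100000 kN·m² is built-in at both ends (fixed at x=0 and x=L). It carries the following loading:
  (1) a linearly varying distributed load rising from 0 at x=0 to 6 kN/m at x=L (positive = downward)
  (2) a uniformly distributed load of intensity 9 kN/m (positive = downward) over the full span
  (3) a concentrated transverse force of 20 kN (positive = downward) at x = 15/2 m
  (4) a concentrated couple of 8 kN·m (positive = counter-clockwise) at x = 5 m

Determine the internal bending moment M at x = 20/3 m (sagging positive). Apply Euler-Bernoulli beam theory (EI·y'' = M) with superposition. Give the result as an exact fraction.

Load 1 — triangular load w₀=6 kN/m (0→w₀ over full span):
  M_1 = 3w₀Lx/20 - w₀L²/30 - w₀x³/(6L) = 3·6·10·(20/3)/20 - 6·10²/30 - 6·(20/3)³/(6·10) = 280/27 kN·m
Load 2 — uniform load w=9 kN/m over full span:
  M_2 = wLx/2 - wL²/12 - wx²/2 = 9·10·(20/3)/2 - 9·10²/12 - 9·(20/3)²/2 = 25 kN·m
Load 3 — point force P=20 kN at a=15/2 m (b=L-a=5/2):
  M_3 = Pb²(3a+b)x/L³ - Pab²/L²  [x≤a] = 20·(5/2)²·(3·(15/2)+(5/2))·(20/3)/10³ - 20·(15/2)·(5/2)²/10² = 275/24 kN·m
Load 4 — applied couple M₀=8 kN·m at a=5 m (b=L-a=5):
  M_4 = R_Ax - M_A - M₀  [x>a] with R_A=6/5, M_A=2 = (6/5)·(20/3) - 2 - 8 = -2 kN·m
Superposition: M = Σ M_i = 9683/216 kN·m ≈ 44.828704 kN·m

M(20/3) = 9683/216 kN·m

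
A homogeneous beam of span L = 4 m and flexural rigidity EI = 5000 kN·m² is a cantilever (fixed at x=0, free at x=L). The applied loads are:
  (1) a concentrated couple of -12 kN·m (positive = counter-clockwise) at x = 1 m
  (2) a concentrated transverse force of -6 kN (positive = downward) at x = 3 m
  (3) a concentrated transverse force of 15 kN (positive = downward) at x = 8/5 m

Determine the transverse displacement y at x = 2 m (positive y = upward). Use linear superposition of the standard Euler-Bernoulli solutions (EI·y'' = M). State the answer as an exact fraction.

y(2) = -227/62500 m

Load 1 — applied couple M₀=-12 kN·m at a=1 m (b=L-a=3):
  y_1 = M₀a(2x-a)/(2EI)  [x>a] = (-12)·1·(2·2-1)/(2·5000) = -9/2500 m
Load 2 — point force P=-6 kN at a=3 m (b=L-a=1):
  y_2 = -Px²(3a-x)/(6EI)  [x≤a] = -(-6)·2²·(3·3-2)/(6·5000) = 7/1250 m
Load 3 — point force P=15 kN at a=8/5 m (b=L-a=12/5):
  y_3 = -Pa²(3x-a)/(6EI)  [x>a] = -15·(8/5)²·(3·2-(8/5))/(6·5000) = -88/15625 m
Superposition: y = Σ y_i = -227/62500 m ≈ -0.003632 m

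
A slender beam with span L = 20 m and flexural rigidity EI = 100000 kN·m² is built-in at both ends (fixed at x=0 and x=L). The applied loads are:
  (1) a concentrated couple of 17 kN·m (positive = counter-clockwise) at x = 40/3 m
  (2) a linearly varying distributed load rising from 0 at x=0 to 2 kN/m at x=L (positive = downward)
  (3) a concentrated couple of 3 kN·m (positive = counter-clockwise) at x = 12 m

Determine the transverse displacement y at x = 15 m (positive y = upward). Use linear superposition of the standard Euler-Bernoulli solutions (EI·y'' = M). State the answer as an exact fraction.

Load 1 — applied couple M₀=17 kN·m at a=40/3 m (b=L-a=20/3):
  y_1 = (R_Ax³/6 - M_Ax²/2 - M₀(x-a)²/2)/EI  [x>a] with R_A=17/15, M_A=17/3 = ((17/15)·15³/6 - (17/3)·15²/2 - 17·(15-(40/3))²/2)/100000 = -17/72000 m
Load 2 — triangular load w₀=2 kN/m (0→w₀ over full span):
  y_2 = -w₀x²(L-x)²(x+2L)/(120LEI) = -2·15²·(20-15)²·(15+2·20)/(120·20·100000) = -33/12800 m
Load 3 — applied couple M₀=3 kN·m at a=12 m (b=L-a=8):
  y_3 = (R_Ax³/6 - M_Ax²/2 - M₀(x-a)²/2)/EI  [x>a] with R_A=27/125, M_A=24/25 = ((27/125)·15³/6 - (24/25)·15²/2 - 3·(15-12)²/2)/100000 = 0 m
Superposition: y = Σ y_i = -1621/576000 m ≈ -0.002814 m

y(15) = -1621/576000 m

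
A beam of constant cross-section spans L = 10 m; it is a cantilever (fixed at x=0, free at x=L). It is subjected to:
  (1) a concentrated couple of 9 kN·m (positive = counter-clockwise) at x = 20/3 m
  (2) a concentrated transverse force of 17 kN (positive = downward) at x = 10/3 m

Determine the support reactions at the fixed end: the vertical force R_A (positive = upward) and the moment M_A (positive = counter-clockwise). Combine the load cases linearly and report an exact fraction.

Load 1 — applied couple M₀=9 kN·m at a=20/3 m (b=L-a=10/3):
  R_A = 0 kN
  M_A = -M₀ = -9 kN·m
Load 2 — point force P=17 kN at a=10/3 m (b=L-a=20/3):
  R_A = P = 17 kN
  M_A = Pa = 17·(10/3) = 170/3 kN·m
Superposition: R_A = 17 kN, M_A = 143/3 kN·m

R_A = 17 kN, M_A = 143/3 kN·m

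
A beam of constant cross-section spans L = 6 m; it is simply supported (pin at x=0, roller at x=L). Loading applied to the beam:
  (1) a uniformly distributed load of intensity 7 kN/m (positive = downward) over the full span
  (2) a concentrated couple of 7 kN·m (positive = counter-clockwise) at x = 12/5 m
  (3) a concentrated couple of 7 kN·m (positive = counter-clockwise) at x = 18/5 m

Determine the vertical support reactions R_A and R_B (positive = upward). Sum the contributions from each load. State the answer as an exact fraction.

R_A = 70/3 kN, R_B = 56/3 kN

Load 1 — uniform load w=7 kN/m over full span:
  R_A = wL/2 = 7·6/2 = 21 kN
  R_B = wL/2 = 7·6/2 = 21 kN
Load 2 — applied couple M₀=7 kN·m at a=12/5 m (b=L-a=18/5):
  R_A = M₀/L = 7/6 kN
  R_B = -M₀/L = -7/6 kN
Load 3 — applied couple M₀=7 kN·m at a=18/5 m (b=L-a=12/5):
  R_A = M₀/L = 7/6 kN
  R_B = -M₀/L = -7/6 kN
Superposition: R_A = 70/3 kN, R_B = 56/3 kN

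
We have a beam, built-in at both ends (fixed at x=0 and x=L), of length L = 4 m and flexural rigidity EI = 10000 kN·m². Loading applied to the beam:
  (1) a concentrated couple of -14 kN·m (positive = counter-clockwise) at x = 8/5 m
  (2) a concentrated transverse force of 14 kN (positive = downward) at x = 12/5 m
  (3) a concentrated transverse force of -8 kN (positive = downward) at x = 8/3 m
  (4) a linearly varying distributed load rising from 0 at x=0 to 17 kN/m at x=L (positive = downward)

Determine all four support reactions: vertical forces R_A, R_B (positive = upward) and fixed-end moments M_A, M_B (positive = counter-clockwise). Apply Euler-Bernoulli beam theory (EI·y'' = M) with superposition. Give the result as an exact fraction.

Load 1 — applied couple M₀=-14 kN·m at a=8/5 m (b=L-a=12/5):
  R_A = 6M₀ab/L³ = 6·(-14)·(8/5)·(12/5)/4³ = -126/25 kN
  M_A = M₀b(2a-b)/L² = (-14)·(12/5)·(2·(8/5)-(12/5))/4² = -42/25 kN·m
  R_B = -6M₀ab/L³ = -6·(-14)·(8/5)·(12/5)/4³ = 126/25 kN
  M_B = M₀a(2b-a)/L² = (-14)·(8/5)·(2·(12/5)-(8/5))/4² = -112/25 kN·m
Load 2 — point force P=14 kN at a=12/5 m (b=L-a=8/5):
  R_A = Pb²(3a+b)/L³ = 14·(8/5)²·(3·(12/5)+(8/5))/4³ = 616/125 kN
  M_A = Pab²/L² = 14·(12/5)·(8/5)²/4² = 672/125 kN·m
  R_B = Pa²(a+3b)/L³ = 14·(12/5)²·((12/5)+3·(8/5))/4³ = 1134/125 kN
  M_B = -Pa²b/L² = -14·(12/5)²·(8/5)/4² = -1008/125 kN·m
Load 3 — point force P=-8 kN at a=8/3 m (b=L-a=4/3):
  R_A = Pb²(3a+b)/L³ = (-8)·(4/3)²·(3·(8/3)+(4/3))/4³ = -56/27 kN
  M_A = Pab²/L² = (-8)·(8/3)·(4/3)²/4² = -64/27 kN·m
  R_B = Pa²(a+3b)/L³ = (-8)·(8/3)²·((8/3)+3·(4/3))/4³ = -160/27 kN
  M_B = -Pa²b/L² = -(-8)·(8/3)²·(4/3)/4² = 128/27 kN·m
Load 4 — triangular load w₀=17 kN/m (0→w₀ over full span):
  R_A = 3w₀L/20 = 3·17·4/20 = 51/5 kN
  M_A = w₀L²/30 = 17·4²/30 = 136/15 kN·m
  R_B = 7w₀L/20 = 7·17·4/20 = 119/5 kN
  M_B = -w₀L²/20 = -17·4²/20 = -68/5 kN·m
Superposition: R_A = 27047/3375 kN, M_A = 35074/3375 kN·m, R_B = 107953/3375 kN, M_B = -72236/3375 kN·m

R_A = 27047/3375 kN, M_A = 35074/3375 kN·m, R_B = 107953/3375 kN, M_B = -72236/3375 kN·m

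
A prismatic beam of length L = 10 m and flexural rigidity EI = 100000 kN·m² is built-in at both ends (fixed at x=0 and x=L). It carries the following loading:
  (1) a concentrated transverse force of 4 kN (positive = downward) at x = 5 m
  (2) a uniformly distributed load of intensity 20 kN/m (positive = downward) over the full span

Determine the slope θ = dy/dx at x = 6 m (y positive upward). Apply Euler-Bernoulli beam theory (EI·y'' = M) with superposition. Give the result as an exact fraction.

Load 1 — point force P=4 kN at a=5 m (b=L-a=5):
  θ_1 = Pa²(L-x)(2bL-(3b+a)(L-x))/(2L³EI)  [x>a] = 4·5²·(10-6)·(2·5·10-(3·5+5)·(10-6))/(2·10³·100000) = 1/25000 rad
Load 2 — uniform load w=20 kN/m over full span:
  θ_2 = -wx(L-x)(L-2x)/(12EI) = -20·6·(10-6)·(10-2·6)/(12·100000) = 1/1250 rad
Superposition: θ = Σ θ_i = 21/25000 rad ≈ 0.000840 rad

θ(6) = 21/25000 rad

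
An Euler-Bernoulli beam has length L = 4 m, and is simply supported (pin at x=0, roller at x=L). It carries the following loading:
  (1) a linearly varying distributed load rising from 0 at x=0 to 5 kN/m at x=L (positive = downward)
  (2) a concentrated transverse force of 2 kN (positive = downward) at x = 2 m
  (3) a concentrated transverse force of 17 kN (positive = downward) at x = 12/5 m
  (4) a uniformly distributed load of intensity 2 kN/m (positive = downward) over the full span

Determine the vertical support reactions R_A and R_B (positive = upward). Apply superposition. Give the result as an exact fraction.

Load 1 — triangular load w₀=5 kN/m (0→w₀ over full span):
  R_A = w₀L/6 = 5·4/6 = 10/3 kN
  R_B = w₀L/3 = 5·4/3 = 20/3 kN
Load 2 — point force P=2 kN at a=2 m (b=L-a=2):
  R_A = Pb/L = 2·2/4 = 1 kN
  R_B = Pa/L = 2·2/4 = 1 kN
Load 3 — point force P=17 kN at a=12/5 m (b=L-a=8/5):
  R_A = Pb/L = 17·(8/5)/4 = 34/5 kN
  R_B = Pa/L = 17·(12/5)/4 = 51/5 kN
Load 4 — uniform load w=2 kN/m over full span:
  R_A = wL/2 = 2·4/2 = 4 kN
  R_B = wL/2 = 2·4/2 = 4 kN
Superposition: R_A = 227/15 kN, R_B = 328/15 kN

R_A = 227/15 kN, R_B = 328/15 kN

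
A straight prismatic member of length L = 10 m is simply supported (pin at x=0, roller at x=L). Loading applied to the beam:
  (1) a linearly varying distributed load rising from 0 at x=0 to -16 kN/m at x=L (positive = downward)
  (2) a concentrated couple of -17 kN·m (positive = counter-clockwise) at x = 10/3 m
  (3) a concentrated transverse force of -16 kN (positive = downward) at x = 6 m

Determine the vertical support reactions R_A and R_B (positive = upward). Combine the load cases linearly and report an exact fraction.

Load 1 — triangular load w₀=-16 kN/m (0→w₀ over full span):
  R_A = w₀L/6 = (-16)·10/6 = -80/3 kN
  R_B = w₀L/3 = (-16)·10/3 = -160/3 kN
Load 2 — applied couple M₀=-17 kN·m at a=10/3 m (b=L-a=20/3):
  R_A = M₀/L = (-17)/10 = -17/10 kN
  R_B = -M₀/L = -(-17)/10 = 17/10 kN
Load 3 — point force P=-16 kN at a=6 m (b=L-a=4):
  R_A = Pb/L = (-16)·4/10 = -32/5 kN
  R_B = Pa/L = (-16)·6/10 = -48/5 kN
Superposition: R_A = -1043/30 kN, R_B = -1837/30 kN

R_A = -1043/30 kN, R_B = -1837/30 kN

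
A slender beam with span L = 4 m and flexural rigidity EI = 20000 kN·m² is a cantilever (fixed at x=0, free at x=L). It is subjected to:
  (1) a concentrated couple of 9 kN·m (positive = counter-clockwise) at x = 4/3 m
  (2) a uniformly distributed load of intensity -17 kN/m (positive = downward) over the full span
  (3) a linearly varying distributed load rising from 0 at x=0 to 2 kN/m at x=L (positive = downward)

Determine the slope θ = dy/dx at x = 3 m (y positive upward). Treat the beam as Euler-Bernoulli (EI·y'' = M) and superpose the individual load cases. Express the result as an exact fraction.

Load 1 — applied couple M₀=9 kN·m at a=4/3 m (b=L-a=8/3):
  θ_1 = M₀a/EI  [x>a] = 9·(4/3)/20000 = 3/5000 rad
Load 2 — uniform load w=-17 kN/m over full span:
  θ_2 = -wx(x²-3Lx+3L²)/(6EI) = -(-17)·3·(3²-3·4·3+3·4²)/(6·20000) = 357/40000 rad
Load 3 — triangular load w₀=2 kN/m (0→w₀ over full span):
  θ_3 = (w₀Lx²/4-w₀L²x/3-w₀x⁴/(24L))/EI = (2·4·3²/4-2·4²·3/3-2·3⁴/(24·4))/20000 = -251/320000 rad
Superposition: θ = Σ θ_i = 2797/320000 rad ≈ 0.008741 rad

θ(3) = 2797/320000 rad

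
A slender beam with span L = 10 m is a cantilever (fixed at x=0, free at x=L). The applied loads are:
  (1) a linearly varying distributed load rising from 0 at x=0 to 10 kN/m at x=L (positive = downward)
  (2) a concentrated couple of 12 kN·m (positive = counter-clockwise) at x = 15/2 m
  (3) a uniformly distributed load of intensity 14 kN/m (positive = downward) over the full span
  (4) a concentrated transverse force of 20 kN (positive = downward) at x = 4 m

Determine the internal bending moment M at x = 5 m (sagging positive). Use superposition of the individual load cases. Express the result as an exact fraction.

M(5) = -1603/6 kN·m

Load 1 — triangular load w₀=10 kN/m (0→w₀ over full span):
  M_1 = w₀Lx/2 - w₀L²/3 - w₀x³/(6L) = 10·10·5/2 - 10·10²/3 - 10·5³/(6·10) = -625/6 kN·m
Load 2 — applied couple M₀=12 kN·m at a=15/2 m (b=L-a=5/2):
  M_2 = M₀  [x≤a] = 12 = 12 kN·m
Load 3 — uniform load w=14 kN/m over full span:
  M_3 = -w(L-x)²/2 = -14·(10-5)²/2 = -175 kN·m
Load 4 — point force P=20 kN at a=4 m (b=L-a=6):
  M_4 = 0  [x>a] = 0 kN·m
Superposition: M = Σ M_i = -1603/6 kN·m ≈ -267.166667 kN·m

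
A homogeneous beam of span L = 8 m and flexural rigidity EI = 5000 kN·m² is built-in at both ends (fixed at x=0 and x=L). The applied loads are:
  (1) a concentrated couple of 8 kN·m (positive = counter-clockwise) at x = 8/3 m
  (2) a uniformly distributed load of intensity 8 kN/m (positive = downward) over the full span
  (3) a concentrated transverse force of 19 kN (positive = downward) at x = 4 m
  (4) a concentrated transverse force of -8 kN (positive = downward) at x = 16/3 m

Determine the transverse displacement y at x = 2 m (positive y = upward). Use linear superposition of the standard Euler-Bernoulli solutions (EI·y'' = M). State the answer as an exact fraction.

y(2) = -1313/101250 m

Load 1 — applied couple M₀=8 kN·m at a=8/3 m (b=L-a=16/3):
  y_1 = (R_Ax³/6 - M_Ax²/2)/EI  [x≤a] with R_A=4/3, M_A=0 = ((4/3)·2³/6 - 0·2²/2)/5000 = 2/5625 m
Load 2 — uniform load w=8 kN/m over full span:
  y_2 = -wx²(L-x)²/(24EI) = -8·2²·(8-2)²/(24·5000) = -6/625 m
Load 3 — point force P=19 kN at a=4 m (b=L-a=4):
  y_3 = -Pb²x²(3aL-(3a+b)x)/(6L³EI)  [x≤a] = -19·4²·2²·(3·4·8-(3·4+4)·2)/(6·8³·5000) = -19/3750 m
Load 4 — point force P=-8 kN at a=16/3 m (b=L-a=8/3):
  y_4 = -Pb²x²(3aL-(3a+b)x)/(6L³EI)  [x≤a] = -(-8)·(8/3)²·2²·(3·(16/3)·8-(3·(16/3)+(8/3))·2)/(6·8³·5000) = 68/50625 m
Superposition: y = Σ y_i = -1313/101250 m ≈ -0.012968 m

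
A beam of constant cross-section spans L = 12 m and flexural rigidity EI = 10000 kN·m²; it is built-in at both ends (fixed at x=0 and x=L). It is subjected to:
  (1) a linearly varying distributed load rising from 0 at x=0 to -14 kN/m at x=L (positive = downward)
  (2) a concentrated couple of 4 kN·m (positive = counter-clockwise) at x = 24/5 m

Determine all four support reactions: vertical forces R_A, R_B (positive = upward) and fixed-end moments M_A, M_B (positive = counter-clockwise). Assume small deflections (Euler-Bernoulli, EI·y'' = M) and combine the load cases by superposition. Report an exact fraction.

R_A = -618/25 kN, M_A = -1668/25 kN·m, R_B = -1482/25 kN, M_B = 2552/25 kN·m

Load 1 — triangular load w₀=-14 kN/m (0→w₀ over full span):
  R_A = 3w₀L/20 = 3·(-14)·12/20 = -126/5 kN
  M_A = w₀L²/30 = (-14)·12²/30 = -336/5 kN·m
  R_B = 7w₀L/20 = 7·(-14)·12/20 = -294/5 kN
  M_B = -w₀L²/20 = -(-14)·12²/20 = 504/5 kN·m
Load 2 — applied couple M₀=4 kN·m at a=24/5 m (b=L-a=36/5):
  R_A = 6M₀ab/L³ = 6·4·(24/5)·(36/5)/12³ = 12/25 kN
  M_A = M₀b(2a-b)/L² = 4·(36/5)·(2·(24/5)-(36/5))/12² = 12/25 kN·m
  R_B = -6M₀ab/L³ = -6·4·(24/5)·(36/5)/12³ = -12/25 kN
  M_B = M₀a(2b-a)/L² = 4·(24/5)·(2·(36/5)-(24/5))/12² = 32/25 kN·m
Superposition: R_A = -618/25 kN, M_A = -1668/25 kN·m, R_B = -1482/25 kN, M_B = 2552/25 kN·m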